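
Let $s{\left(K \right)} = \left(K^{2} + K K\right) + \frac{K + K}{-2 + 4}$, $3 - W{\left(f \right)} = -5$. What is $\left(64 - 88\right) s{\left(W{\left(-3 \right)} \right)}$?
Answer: $-3264$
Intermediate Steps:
$W{\left(f \right)} = 8$ ($W{\left(f \right)} = 3 - -5 = 3 + 5 = 8$)
$s{\left(K \right)} = K + 2 K^{2}$ ($s{\left(K \right)} = \left(K^{2} + K^{2}\right) + \frac{2 K}{2} = 2 K^{2} + 2 K \frac{1}{2} = 2 K^{2} + K = K + 2 K^{2}$)
$\left(64 - 88\right) s{\left(W{\left(-3 \right)} \right)} = \left(64 - 88\right) 8 \left(1 + 2 \cdot 8\right) = - 24 \cdot 8 \left(1 + 16\right) = - 24 \cdot 8 \cdot 17 = \left(-24\right) 136 = -3264$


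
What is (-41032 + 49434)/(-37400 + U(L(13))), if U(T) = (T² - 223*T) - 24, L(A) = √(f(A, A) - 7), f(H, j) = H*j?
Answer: -156537662/690200273 + 8431407*√2/690200273 ≈ -0.20952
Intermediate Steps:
L(A) = √(-7 + A²) (L(A) = √(A*A - 7) = √(A² - 7) = √(-7 + A²))
U(T) = -24 + T² - 223*T
(-41032 + 49434)/(-37400 + U(L(13))) = (-41032 + 49434)/(-37400 + (-24 + (√(-7 + 13²))² - 223*√(-7 + 13²))) = 8402/(-37400 + (-24 + (√(-7 + 169))² - 223*√(-7 + 169))) = 8402/(-37400 + (-24 + (√162)² - 2007*√2)) = 8402/(-37400 + (-24 + (9*√2)² - 2007*√2)) = 8402/(-37400 + (-24 + 162 - 2007*√2)) = 8402/(-37400 + (138 - 2007*√2)) = 8402/(-37262 - 2007*√2)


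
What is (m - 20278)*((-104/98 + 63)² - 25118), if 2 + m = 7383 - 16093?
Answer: 1481304726070/2401 ≈ 6.1695e+8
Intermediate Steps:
m = -8712 (m = -2 + (7383 - 16093) = -2 - 8710 = -8712)
(m - 20278)*((-104/98 + 63)² - 25118) = (-8712 - 20278)*((-104/98 + 63)² - 25118) = -28990*((-104*1/98 + 63)² - 25118) = -28990*((-52/49 + 63)² - 25118) = -28990*((3035/49)² - 25118) = -28990*(9211225/2401 - 25118) = -28990*(-51097093/2401) = 1481304726070/2401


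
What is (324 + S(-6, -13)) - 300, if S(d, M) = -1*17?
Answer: 7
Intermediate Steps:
S(d, M) = -17
(324 + S(-6, -13)) - 300 = (324 - 17) - 300 = 307 - 300 = 7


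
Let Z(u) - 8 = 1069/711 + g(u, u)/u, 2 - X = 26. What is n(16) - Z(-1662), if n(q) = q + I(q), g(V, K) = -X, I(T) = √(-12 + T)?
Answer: 1676201/196947 ≈ 8.5109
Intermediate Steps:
X = -24 (X = 2 - 1*26 = 2 - 26 = -24)
g(V, K) = 24 (g(V, K) = -1*(-24) = 24)
n(q) = q + √(-12 + q)
Z(u) = 6757/711 + 24/u (Z(u) = 8 + (1069/711 + 24/u) = 6757/711 + 24/u)
n(16) - Z(-1662) = (16 + √(-12 + 16)) - (6757/711 + 24/(-1662)) = (16 + √4) - (6757/711 + 24*(-1/1662)) = (16 + 2) - (6757/711 - 4/277) = 18 - 1*1868845/196947 = 18 - 1868845/196947 = 1676201/196947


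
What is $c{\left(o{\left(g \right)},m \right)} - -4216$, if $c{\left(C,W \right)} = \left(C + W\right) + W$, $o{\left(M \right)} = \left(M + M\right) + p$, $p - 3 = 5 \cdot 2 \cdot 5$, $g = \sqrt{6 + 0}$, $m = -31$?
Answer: $4207 + 2 \sqrt{6} \approx 4211.9$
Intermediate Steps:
$g = \sqrt{6} \approx 2.4495$
$p = 53$ ($p = 3 + 5 \cdot 2 \cdot 5 = 3 + 10 \cdot 5 = 3 + 50 = 53$)
$o{\left(M \right)} = 53 + 2 M$ ($o{\left(M \right)} = \left(M + M\right) + 53 = 2 M + 53 = 53 + 2 M$)
$c{\left(C,W \right)} = C + 2 W$
$c{\left(o{\left(g \right)},m \right)} - -4216 = \left(\left(53 + 2 \sqrt{6}\right) + 2 \left(-31\right)\right) - -4216 = \left(\left(53 + 2 \sqrt{6}\right) - 62\right) + 4216 = \left(-9 + 2 \sqrt{6}\right) + 4216 = 4207 + 2 \sqrt{6}$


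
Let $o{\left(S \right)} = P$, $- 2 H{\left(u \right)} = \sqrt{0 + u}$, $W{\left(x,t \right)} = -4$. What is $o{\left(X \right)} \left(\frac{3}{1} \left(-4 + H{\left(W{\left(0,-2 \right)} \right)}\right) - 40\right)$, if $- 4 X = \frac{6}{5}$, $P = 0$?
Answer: $0$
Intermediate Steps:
$X = - \frac{3}{10}$ ($X = - \frac{6 \cdot \frac{1}{5}}{4} = \left(- \frac{1}{4}\right) \frac{6}{5} = - \frac{3}{10} \approx -0.3$)
$H{\left(u \right)} = - \frac{\sqrt{u}}{2}$ ($H{\left(u \right)} = - \frac{\sqrt{0 + u}}{2} = - \frac{\sqrt{u}}{2}$)
$o{\left(S \right)} = 0$
$o{\left(X \right)} \left(\frac{3}{1} \left(-4 + H{\left(W{\left(0,-2 \right)} \right)}\right) - 40\right) = 0 \left(\frac{3}{1} \left(-4 - \frac{\sqrt{-4}}{2}\right) - 40\right) = 0 \left(3 \cdot 1 \left(-4 - \frac{2 i}{2}\right) - 40\right) = 0 \left(3 \left(-4 - i\right) - 40\right) = 0 \left(\left(-12 - 3 i\right) - 40\right) = 0 \left(-52 - 3 i\right) = 0$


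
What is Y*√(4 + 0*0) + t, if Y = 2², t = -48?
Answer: -40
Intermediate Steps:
Y = 4
Y*√(4 + 0*0) + t = 4*√(4 + 0*0) - 48 = 4*√(4 + 0) - 48 = 4*√4 - 48 = 4*2 - 48 = 8 - 48 = -40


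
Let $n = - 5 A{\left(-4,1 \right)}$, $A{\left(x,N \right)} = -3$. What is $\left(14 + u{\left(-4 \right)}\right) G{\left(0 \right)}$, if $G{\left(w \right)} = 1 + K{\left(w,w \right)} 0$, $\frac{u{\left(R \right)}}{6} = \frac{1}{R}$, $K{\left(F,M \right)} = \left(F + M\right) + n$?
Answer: $\frac{25}{2} \approx 12.5$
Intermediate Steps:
$n = 15$ ($n = \left(-5\right) \left(-3\right) = 15$)
$K{\left(F,M \right)} = 15 + F + M$ ($K{\left(F,M \right)} = \left(F + M\right) + 15 = 15 + F + M$)
$u{\left(R \right)} = \frac{6}{R}$
$G{\left(w \right)} = 1$ ($G{\left(w \right)} = 1 + \left(15 + w + w\right) 0 = 1 + \left(15 + 2 w\right) 0 = 1 + 0 = 1$)
$\left(14 + u{\left(-4 \right)}\right) G{\left(0 \right)} = \left(14 + \frac{6}{-4}\right) 1 = \left(14 + 6 \left(- \frac{1}{4}\right)\right) 1 = \left(14 - \frac{3}{2}\right) 1 = \frac{25}{2} \cdot 1 = \frac{25}{2}$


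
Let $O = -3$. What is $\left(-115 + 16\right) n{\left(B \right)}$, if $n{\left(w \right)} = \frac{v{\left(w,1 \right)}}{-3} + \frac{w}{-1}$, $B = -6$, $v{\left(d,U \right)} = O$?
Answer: $-693$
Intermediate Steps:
$v{\left(d,U \right)} = -3$
$n{\left(w \right)} = 1 - w$ ($n{\left(w \right)} = - \frac{3}{-3} + \frac{w}{-1} = \left(-3\right) \left(- \frac{1}{3}\right) + w \left(-1\right) = 1 - w$)
$\left(-115 + 16\right) n{\left(B \right)} = \left(-115 + 16\right) \left(1 - -6\right) = - 99 \left(1 + 6\right) = \left(-99\right) 7 = -693$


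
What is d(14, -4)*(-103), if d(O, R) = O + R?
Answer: -1030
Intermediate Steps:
d(14, -4)*(-103) = (14 - 4)*(-103) = 10*(-103) = -1030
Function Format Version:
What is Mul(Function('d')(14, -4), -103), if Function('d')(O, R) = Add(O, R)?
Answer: -1030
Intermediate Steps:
Mul(Function('d')(14, -4), -103) = Mul(Add(14, -4), -103) = Mul(10, -103) = -1030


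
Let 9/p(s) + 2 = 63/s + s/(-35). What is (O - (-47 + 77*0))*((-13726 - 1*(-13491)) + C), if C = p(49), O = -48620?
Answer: 859984965/74 ≈ 1.1621e+7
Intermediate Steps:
p(s) = 9/(-2 + 63/s - s/35) (p(s) = 9/(-2 + (63/s + s/(-35))) = 9/(-2 + (63/s + s*(-1/35))) = 9/(-2 + (63/s - s/35)) = 9/(-2 + 63/s - s/35))
C = -315/74 (C = -315*49/(-2205 + 49² + 70*49) = -315*49/(-2205 + 2401 + 3430) = -315*49/3626 = -315*49*1/3626 = -315/74 ≈ -4.2568)
(O - (-47 + 77*0))*((-13726 - 1*(-13491)) + C) = (-48620 - (-47 + 77*0))*((-13726 - 1*(-13491)) - 315/74) = (-48620 - (-47 + 0))*((-13726 + 13491) - 315/74) = (-48620 - 1*(-47))*(-235 - 315/74) = (-48620 + 47)*(-17705/74) = -48573*(-17705/74) = 859984965/74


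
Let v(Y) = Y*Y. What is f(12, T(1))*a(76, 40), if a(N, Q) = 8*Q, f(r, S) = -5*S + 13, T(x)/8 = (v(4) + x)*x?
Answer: -213440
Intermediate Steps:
v(Y) = Y²
T(x) = 8*x*(16 + x) (T(x) = 8*((4² + x)*x) = 8*((16 + x)*x) = 8*(x*(16 + x)) = 8*x*(16 + x))
f(r, S) = 13 - 5*S
f(12, T(1))*a(76, 40) = (13 - 40*(16 + 1))*(8*40) = (13 - 40*17)*320 = (13 - 5*136)*320 = (13 - 680)*320 = -667*320 = -213440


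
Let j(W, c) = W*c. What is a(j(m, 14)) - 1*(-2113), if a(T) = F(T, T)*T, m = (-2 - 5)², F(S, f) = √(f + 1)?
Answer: 2113 + 686*√687 ≈ 20094.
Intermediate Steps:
F(S, f) = √(1 + f)
m = 49 (m = (-7)² = 49)
a(T) = T*√(1 + T) (a(T) = √(1 + T)*T = T*√(1 + T))
a(j(m, 14)) - 1*(-2113) = (49*14)*√(1 + 49*14) - 1*(-2113) = 686*√(1 + 686) + 2113 = 686*√687 + 2113 = 2113 + 686*√687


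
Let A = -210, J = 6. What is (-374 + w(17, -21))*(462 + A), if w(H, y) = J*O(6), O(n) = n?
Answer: -85176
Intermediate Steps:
w(H, y) = 36 (w(H, y) = 6*6 = 36)
(-374 + w(17, -21))*(462 + A) = (-374 + 36)*(462 - 210) = -338*252 = -85176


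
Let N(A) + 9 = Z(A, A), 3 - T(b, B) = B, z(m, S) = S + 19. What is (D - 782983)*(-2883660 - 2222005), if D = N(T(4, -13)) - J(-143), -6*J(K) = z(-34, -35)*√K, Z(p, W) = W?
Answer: 3997613159040 + 40845320*I*√143/3 ≈ 3.9976e+12 + 1.6281e+8*I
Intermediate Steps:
z(m, S) = 19 + S
T(b, B) = 3 - B
N(A) = -9 + A
J(K) = 8*√K/3 (J(K) = -(19 - 35)*√K/6 = -(-8)*√K/3 = 8*√K/3)
D = 7 - 8*I*√143/3 (D = (-9 + (3 - 1*(-13))) - 8*√(-143)/3 = (-9 + (3 + 13)) - 8*I*√143/3 = (-9 + 16) - 8*I*√143/3 = 7 - 8*I*√143/3 ≈ 7.0 - 31.889*I)
(D - 782983)*(-2883660 - 2222005) = ((7 - 8*I*√143/3) - 782983)*(-2883660 - 2222005) = (-782976 - 8*I*√143/3)*(-5105665) = 3997613159040 + 40845320*I*√143/3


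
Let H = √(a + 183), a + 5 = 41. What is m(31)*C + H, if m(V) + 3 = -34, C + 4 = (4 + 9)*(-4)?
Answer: 2072 + √219 ≈ 2086.8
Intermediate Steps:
a = 36 (a = -5 + 41 = 36)
C = -56 (C = -4 + (4 + 9)*(-4) = -4 + 13*(-4) = -4 - 52 = -56)
m(V) = -37 (m(V) = -3 - 34 = -37)
H = √219 (H = √(36 + 183) = √219 ≈ 14.799)
m(31)*C + H = -37*(-56) + √219 = 2072 + √219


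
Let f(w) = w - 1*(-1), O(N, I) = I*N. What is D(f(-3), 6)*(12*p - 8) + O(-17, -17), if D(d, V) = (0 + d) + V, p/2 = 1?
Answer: 353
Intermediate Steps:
p = 2 (p = 2*1 = 2)
f(w) = 1 + w (f(w) = w + 1 = 1 + w)
D(d, V) = V + d (D(d, V) = d + V = V + d)
D(f(-3), 6)*(12*p - 8) + O(-17, -17) = (6 + (1 - 3))*(12*2 - 8) - 17*(-17) = (6 - 2)*(24 - 8) + 289 = 4*16 + 289 = 64 + 289 = 353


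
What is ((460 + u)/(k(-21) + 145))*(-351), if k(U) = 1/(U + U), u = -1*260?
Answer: -2948400/6089 ≈ -484.22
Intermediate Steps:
u = -260
k(U) = 1/(2*U)
((460 + u)/(k(-21) + 145))*(-351) = ((460 - 260)/((½)/(-21) + 145))*(-351) = (200/((½)*(-1/21) + 145))*(-351) = (200/(-1/42 + 145))*(-351) = (200/(6089/42))*(-351) = (200*(42/6089))*(-351) = (8400/6089)*(-351) = -2948400/6089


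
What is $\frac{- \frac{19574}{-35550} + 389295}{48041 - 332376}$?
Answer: $- \frac{6919728412}{5054054625} \approx -1.3691$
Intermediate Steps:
$\frac{- \frac{19574}{-35550} + 389295}{48041 - 332376} = \frac{\left(-19574\right) \left(- \frac{1}{35550}\right) + 389295}{-284335} = \left(\frac{9787}{17775} + 389295\right) \left(- \frac{1}{284335}\right) = \frac{6919728412}{17775} \left(- \frac{1}{284335}\right) = - \frac{6919728412}{5054054625}$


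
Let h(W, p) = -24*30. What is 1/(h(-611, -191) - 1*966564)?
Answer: -1/967284 ≈ -1.0338e-6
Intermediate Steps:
h(W, p) = -720
1/(h(-611, -191) - 1*966564) = 1/(-720 - 1*966564) = 1/(-720 - 966564) = 1/(-967284) = -1/967284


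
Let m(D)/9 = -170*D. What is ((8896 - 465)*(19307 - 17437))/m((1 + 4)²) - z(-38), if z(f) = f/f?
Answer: -92966/225 ≈ -413.18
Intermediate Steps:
m(D) = -1530*D (m(D) = 9*(-170*D) = -1530*D)
z(f) = 1
((8896 - 465)*(19307 - 17437))/m((1 + 4)²) - z(-38) = ((8896 - 465)*(19307 - 17437))/((-1530*(1 + 4)²)) - 1*1 = (8431*1870)/((-1530*5²)) - 1 = 15765970/((-1530*25)) - 1 = 15765970/(-38250) - 1 = 15765970*(-1/38250) - 1 = -92741/225 - 1 = -92966/225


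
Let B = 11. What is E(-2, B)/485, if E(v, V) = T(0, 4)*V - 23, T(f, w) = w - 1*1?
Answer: 2/97 ≈ 0.020619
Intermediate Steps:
T(f, w) = -1 + w (T(f, w) = w - 1 = -1 + w)
E(v, V) = -23 + 3*V (E(v, V) = (-1 + 4)*V - 23 = 3*V - 23 = -23 + 3*V)
E(-2, B)/485 = (-23 + 3*11)/485 = (-23 + 33)*(1/485) = 10*(1/485) = 2/97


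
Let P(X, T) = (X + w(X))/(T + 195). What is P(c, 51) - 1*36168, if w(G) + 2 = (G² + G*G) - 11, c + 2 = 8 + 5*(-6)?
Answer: -8896213/246 ≈ -36163.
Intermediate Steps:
c = -24 (c = -2 + (8 + 5*(-6)) = -2 + (8 - 30) = -2 - 22 = -24)
w(G) = -13 + 2*G² (w(G) = -2 + ((G² + G*G) - 11) = -2 + ((G² + G²) - 11) = -2 + (2*G² - 11) = -2 + (-11 + 2*G²) = -13 + 2*G²)
P(X, T) = (-13 + X + 2*X²)/(195 + T) (P(X, T) = (X + (-13 + 2*X²))/(T + 195) = (-13 + X + 2*X²)/(195 + T))
P(c, 51) - 1*36168 = (-13 - 24 + 2*(-24)²)/(195 + 51) - 1*36168 = (-13 - 24 + 2*576)/246 - 36168 = (-13 - 24 + 1152)/246 - 36168 = (1/246)*1115 - 36168 = 1115/246 - 36168 = -8896213/246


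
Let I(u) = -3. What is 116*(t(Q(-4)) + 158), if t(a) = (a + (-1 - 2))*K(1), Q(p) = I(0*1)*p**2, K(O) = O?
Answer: 12412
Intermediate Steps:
Q(p) = -3*p**2
t(a) = -3 + a (t(a) = (a + (-1 - 2))*1 = (a - 3)*1 = (-3 + a)*1 = -3 + a)
116*(t(Q(-4)) + 158) = 116*((-3 - 3*(-4)**2) + 158) = 116*((-3 - 3*16) + 158) = 116*((-3 - 48) + 158) = 116*(-51 + 158) = 116*107 = 12412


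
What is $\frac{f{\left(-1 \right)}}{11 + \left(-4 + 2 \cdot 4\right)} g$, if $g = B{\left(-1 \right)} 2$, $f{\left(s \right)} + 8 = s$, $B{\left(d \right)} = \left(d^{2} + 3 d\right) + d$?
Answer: $\frac{18}{5} \approx 3.6$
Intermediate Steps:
$B{\left(d \right)} = d^{2} + 4 d$
$f{\left(s \right)} = -8 + s$
$g = -6$ ($g = - (4 - 1) 2 = \left(-1\right) 3 \cdot 2 = \left(-3\right) 2 = -6$)
$\frac{f{\left(-1 \right)}}{11 + \left(-4 + 2 \cdot 4\right)} g = \frac{-8 - 1}{11 + \left(-4 + 2 \cdot 4\right)} \left(-6\right) = \frac{1}{11 + \left(-4 + 8\right)} \left(-9\right) \left(-6\right) = \frac{1}{11 + 4} \left(-9\right) \left(-6\right) = \frac{1}{15} \left(-9\right) \left(-6\right) = \left(- \frac{3}{5}\right) \left(-6\right) = \frac{18}{5}$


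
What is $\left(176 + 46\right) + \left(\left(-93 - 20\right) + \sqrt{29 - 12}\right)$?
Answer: $109 + \sqrt{17} \approx 113.12$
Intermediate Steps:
$\left(176 + 46\right) + \left(\left(-93 - 20\right) + \sqrt{29 - 12}\right) = 222 - \left(113 - \sqrt{17}\right) = 109 + \sqrt{17}$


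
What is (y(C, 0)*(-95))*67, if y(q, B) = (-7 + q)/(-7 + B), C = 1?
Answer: -38190/7 ≈ -5455.7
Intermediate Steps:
y(q, B) = (-7 + q)/(-7 + B)
(y(C, 0)*(-95))*67 = (((-7 + 1)/(-7 + 0))*(-95))*67 = ((-6/(-7))*(-95))*67 = (-⅐*(-6)*(-95))*67 = ((6/7)*(-95))*67 = -570/7*67 = -38190/7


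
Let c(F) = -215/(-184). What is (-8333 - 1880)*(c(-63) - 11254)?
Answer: 21146230973/184 ≈ 1.1493e+8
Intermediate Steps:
c(F) = 215/184 (c(F) = -215*(-1/184) = 215/184)
(-8333 - 1880)*(c(-63) - 11254) = (-8333 - 1880)*(215/184 - 11254) = -10213*(-2070521/184) = 21146230973/184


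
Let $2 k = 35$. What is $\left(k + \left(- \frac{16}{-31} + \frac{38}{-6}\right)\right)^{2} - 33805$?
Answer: $- \frac{1164795851}{34596} \approx -33669.0$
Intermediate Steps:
$k = \frac{35}{2}$ ($k = \frac{1}{2} \cdot 35 = \frac{35}{2} \approx 17.5$)
$\left(k + \left(- \frac{16}{-31} + \frac{38}{-6}\right)\right)^{2} - 33805 = \left(\frac{35}{2} + \left(- \frac{16}{-31} + \frac{38}{-6}\right)\right)^{2} - 33805 = \left(\frac{35}{2} + \left(\left(-16\right) \left(- \frac{1}{31}\right) + 38 \left(- \frac{1}{6}\right)\right)\right)^{2} - 33805 = \left(\frac{35}{2} + \left(\frac{16}{31} - \frac{19}{3}\right)\right)^{2} - 33805 = \left(\frac{35}{2} - \frac{541}{93}\right)^{2} - 33805 = \left(\frac{2173}{186}\right)^{2} - 33805 = \frac{4721929}{34596} - 33805 = - \frac{1164795851}{34596}$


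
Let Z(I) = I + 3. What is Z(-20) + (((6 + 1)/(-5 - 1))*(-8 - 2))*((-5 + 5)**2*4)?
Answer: -17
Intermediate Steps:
Z(I) = 3 + I
Z(-20) + (((6 + 1)/(-5 - 1))*(-8 - 2))*((-5 + 5)**2*4) = (3 - 20) + (((6 + 1)/(-5 - 1))*(-8 - 2))*((-5 + 5)**2*4) = -17 + ((7/(-6))*(-10))*(0**2*4) = -17 + ((7*(-1/6))*(-10))*(0*4) = -17 - 7/6*(-10)*0 = -17 + (35/3)*0 = -17 + 0 = -17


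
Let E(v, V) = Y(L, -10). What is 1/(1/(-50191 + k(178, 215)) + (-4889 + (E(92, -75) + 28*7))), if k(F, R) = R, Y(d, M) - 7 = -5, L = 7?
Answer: -49976/234437417 ≈ -0.00021317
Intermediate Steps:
Y(d, M) = 2 (Y(d, M) = 7 - 5 = 2)
E(v, V) = 2
1/(1/(-50191 + k(178, 215)) + (-4889 + (E(92, -75) + 28*7))) = 1/(1/(-50191 + 215) + (-4889 + (2 + 28*7))) = 1/(1/(-49976) + (-4889 + (2 + 196))) = 1/(-1/49976 + (-4889 + 198)) = 1/(-1/49976 - 4691) = 1/(-234437417/49976) = -49976/234437417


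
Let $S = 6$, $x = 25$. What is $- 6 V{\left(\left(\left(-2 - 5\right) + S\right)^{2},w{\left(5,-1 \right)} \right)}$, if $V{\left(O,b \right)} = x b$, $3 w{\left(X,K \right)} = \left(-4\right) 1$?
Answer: $200$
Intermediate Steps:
$w{\left(X,K \right)} = - \frac{4}{3}$ ($w{\left(X,K \right)} = \frac{\left(-4\right) 1}{3} = \frac{1}{3} \left(-4\right) = - \frac{4}{3}$)
$V{\left(O,b \right)} = 25 b$
$- 6 V{\left(\left(\left(-2 - 5\right) + S\right)^{2},w{\left(5,-1 \right)} \right)} = - 6 \cdot 25 \left(- \frac{4}{3}\right) = \left(-6\right) \left(- \frac{100}{3}\right) = 200$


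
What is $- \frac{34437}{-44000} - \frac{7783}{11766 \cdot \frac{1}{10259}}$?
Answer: $- \frac{1756404941129}{258852000} \approx -6785.4$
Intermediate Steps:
$- \frac{34437}{-44000} - \frac{7783}{11766 \cdot \frac{1}{10259}} = \left(-34437\right) \left(- \frac{1}{44000}\right) - \frac{7783}{11766 \cdot \frac{1}{10259}} = \frac{34437}{44000} - \frac{7783}{\frac{11766}{10259}} = \frac{34437}{44000} - \frac{79845797}{11766} = - \frac{1756404941129}{258852000}$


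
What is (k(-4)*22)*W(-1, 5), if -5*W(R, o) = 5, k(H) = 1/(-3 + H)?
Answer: 22/7 ≈ 3.1429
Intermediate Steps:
W(R, o) = -1 (W(R, o) = -1/5*5 = -1)
(k(-4)*22)*W(-1, 5) = (22/(-3 - 4))*(-1) = (22/(-7))*(-1) = -1/7*22*(-1) = -22/7*(-1) = 22/7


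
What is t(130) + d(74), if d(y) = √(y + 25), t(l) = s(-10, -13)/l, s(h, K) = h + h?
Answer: -2/13 + 3*√11 ≈ 9.7960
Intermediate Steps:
s(h, K) = 2*h
t(l) = -20/l (t(l) = (2*(-10))/l = -20/l)
d(y) = √(25 + y)
t(130) + d(74) = -20/130 + √(25 + 74) = -20*1/130 + √99 = -2/13 + 3*√11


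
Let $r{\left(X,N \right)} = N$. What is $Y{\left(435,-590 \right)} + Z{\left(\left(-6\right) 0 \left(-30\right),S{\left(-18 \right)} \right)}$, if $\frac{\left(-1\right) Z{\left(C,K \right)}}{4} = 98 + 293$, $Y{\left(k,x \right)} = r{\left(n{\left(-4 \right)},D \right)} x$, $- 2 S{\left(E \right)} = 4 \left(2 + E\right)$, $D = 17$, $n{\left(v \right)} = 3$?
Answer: $-11594$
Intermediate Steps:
$S{\left(E \right)} = -4 - 2 E$ ($S{\left(E \right)} = - \frac{4 \left(2 + E\right)}{2} = - \frac{8 + 4 E}{2} = -4 - 2 E$)
$Y{\left(k,x \right)} = 17 x$
$Z{\left(C,K \right)} = -1564$ ($Z{\left(C,K \right)} = - 4 \left(98 + 293\right) = \left(-4\right) 391 = -1564$)
$Y{\left(435,-590 \right)} + Z{\left(\left(-6\right) 0 \left(-30\right),S{\left(-18 \right)} \right)} = 17 \left(-590\right) - 1564 = -10030 - 1564 = -11594$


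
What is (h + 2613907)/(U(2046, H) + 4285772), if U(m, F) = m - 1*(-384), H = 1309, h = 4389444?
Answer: 7003351/4288202 ≈ 1.6332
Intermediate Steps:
U(m, F) = 384 + m (U(m, F) = m + 384 = 384 + m)
(h + 2613907)/(U(2046, H) + 4285772) = (4389444 + 2613907)/((384 + 2046) + 4285772) = 7003351/(2430 + 4285772) = 7003351/4288202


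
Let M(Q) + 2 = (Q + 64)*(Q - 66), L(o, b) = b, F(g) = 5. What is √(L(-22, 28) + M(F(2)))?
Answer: I*√4183 ≈ 64.676*I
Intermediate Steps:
M(Q) = -2 + (-66 + Q)*(64 + Q) (M(Q) = -2 + (Q + 64)*(Q - 66) = -2 + (64 + Q)*(-66 + Q) = -2 + (-66 + Q)*(64 + Q))
√(L(-22, 28) + M(F(2))) = √(28 + (-4226 + 5² - 2*5)) = √(28 + (-4226 + 25 - 10)) = √(28 - 4211) = √(-4183) = I*√4183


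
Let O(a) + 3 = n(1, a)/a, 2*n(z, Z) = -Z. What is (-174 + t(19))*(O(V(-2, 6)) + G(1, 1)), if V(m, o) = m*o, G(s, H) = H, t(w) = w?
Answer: 775/2 ≈ 387.50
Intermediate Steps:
n(z, Z) = -Z/2 (n(z, Z) = (-Z)/2 = -Z/2)
O(a) = -7/2 (O(a) = -3 + (-a/2)/a = -3 - 1/2 = -7/2)
(-174 + t(19))*(O(V(-2, 6)) + G(1, 1)) = (-174 + 19)*(-7/2 + 1) = -155*(-5/2) = 775/2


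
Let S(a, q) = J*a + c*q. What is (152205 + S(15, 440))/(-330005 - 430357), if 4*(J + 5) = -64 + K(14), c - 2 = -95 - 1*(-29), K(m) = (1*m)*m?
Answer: -124465/760362 ≈ -0.16369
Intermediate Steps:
K(m) = m² (K(m) = m*m = m²)
c = -64 (c = 2 + (-95 - 1*(-29)) = 2 + (-95 + 29) = 2 - 66 = -64)
J = 28 (J = -5 + (-64 + 14²)/4 = -5 + (-64 + 196)/4 = -5 + (¼)*132 = -5 + 33 = 28)
S(a, q) = -64*q + 28*a (S(a, q) = 28*a - 64*q = -64*q + 28*a)
(152205 + S(15, 440))/(-330005 - 430357) = (152205 + (-64*440 + 28*15))/(-330005 - 430357) = (152205 + (-28160 + 420))/(-760362) = (152205 - 27740)*(-1/760362) = 124465*(-1/760362) = -124465/760362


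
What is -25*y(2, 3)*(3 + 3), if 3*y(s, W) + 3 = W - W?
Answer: 150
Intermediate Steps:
y(s, W) = -1 (y(s, W) = -1 + (W - W)/3 = -1 + (1/3)*0 = -1 + 0 = -1)
-25*y(2, 3)*(3 + 3) = -(-25)*(3 + 3) = -(-25)*6 = -25*(-6) = 150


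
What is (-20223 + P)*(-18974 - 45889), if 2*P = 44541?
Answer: -265613985/2 ≈ -1.3281e+8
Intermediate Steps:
P = 44541/2 (P = (½)*44541 = 44541/2 ≈ 22271.)
(-20223 + P)*(-18974 - 45889) = (-20223 + 44541/2)*(-18974 - 45889) = (4095/2)*(-64863) = -265613985/2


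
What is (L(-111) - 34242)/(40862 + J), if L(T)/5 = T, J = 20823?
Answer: -34797/61685 ≈ -0.56411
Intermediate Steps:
L(T) = 5*T
(L(-111) - 34242)/(40862 + J) = (5*(-111) - 34242)/(40862 + 20823) = (-555 - 34242)/61685 = -34797*1/61685 = -34797/61685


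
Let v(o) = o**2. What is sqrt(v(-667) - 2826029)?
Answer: 2*I*sqrt(595285) ≈ 1543.1*I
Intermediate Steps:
sqrt(v(-667) - 2826029) = sqrt((-667)**2 - 2826029) = sqrt(444889 - 2826029) = sqrt(-2381140) = 2*I*sqrt(595285)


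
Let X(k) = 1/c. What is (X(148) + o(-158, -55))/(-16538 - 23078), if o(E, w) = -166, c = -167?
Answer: 27723/6615872 ≈ 0.0041904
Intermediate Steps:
X(k) = -1/167 (X(k) = 1/(-167) = -1/167)
(X(148) + o(-158, -55))/(-16538 - 23078) = (-1/167 - 166)/(-16538 - 23078) = -27723/167/(-39616) = -27723/167*(-1/39616) = 27723/6615872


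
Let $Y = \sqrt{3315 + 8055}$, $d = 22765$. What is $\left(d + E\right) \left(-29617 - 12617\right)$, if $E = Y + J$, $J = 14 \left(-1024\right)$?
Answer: $-355990386 - 42234 \sqrt{11370} \approx -3.6049 \cdot 10^{8}$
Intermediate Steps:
$J = -14336$
$Y = \sqrt{11370} \approx 106.63$
$E = -14336 + \sqrt{11370}$ ($E = \sqrt{11370} - 14336 = -14336 + \sqrt{11370} \approx -14229.0$)
$\left(d + E\right) \left(-29617 - 12617\right) = \left(22765 - \left(14336 - \sqrt{11370}\right)\right) \left(-29617 - 12617\right) = \left(8429 + \sqrt{11370}\right) \left(-42234\right) = -355990386 - 42234 \sqrt{11370}$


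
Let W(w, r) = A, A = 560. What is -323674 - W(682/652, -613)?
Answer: -324234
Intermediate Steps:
W(w, r) = 560
-323674 - W(682/652, -613) = -323674 - 1*560 = -323674 - 560 = -324234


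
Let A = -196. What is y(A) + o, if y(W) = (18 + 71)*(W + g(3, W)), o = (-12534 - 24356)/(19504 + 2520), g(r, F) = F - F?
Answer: -192111773/11012 ≈ -17446.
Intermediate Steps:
g(r, F) = 0
o = -18445/11012 (o = -36890/22024 = -36890*1/22024 = -18445/11012 ≈ -1.6750)
y(W) = 89*W (y(W) = (18 + 71)*(W + 0) = 89*W)
y(A) + o = 89*(-196) - 18445/11012 = -17444 - 18445/11012 = -192111773/11012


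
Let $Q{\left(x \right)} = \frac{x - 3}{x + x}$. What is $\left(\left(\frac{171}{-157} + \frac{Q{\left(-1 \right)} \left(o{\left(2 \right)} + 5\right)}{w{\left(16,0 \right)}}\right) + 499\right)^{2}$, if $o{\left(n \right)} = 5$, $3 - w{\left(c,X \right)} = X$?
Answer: $\frac{56480374336}{221841} \approx 2.546 \cdot 10^{5}$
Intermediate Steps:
$w{\left(c,X \right)} = 3 - X$
$Q{\left(x \right)} = \frac{-3 + x}{2 x}$
$\left(\left(\frac{171}{-157} + \frac{Q{\left(-1 \right)} \left(o{\left(2 \right)} + 5\right)}{w{\left(16,0 \right)}}\right) + 499\right)^{2} = \left(\left(\frac{171}{-157} + \frac{\frac{-3 - 1}{2 \left(-1\right)} \left(5 + 5\right)}{3 - 0}\right) + 499\right)^{2} = \left(\left(171 \left(- \frac{1}{157}\right) + \frac{\frac{1}{2} \left(-1\right) \left(-4\right) 10}{3 + 0}\right) + 499\right)^{2} = \left(\left(- \frac{171}{157} + \frac{2 \cdot 10}{3}\right) + 499\right)^{2} = \left(\left(- \frac{171}{157} + 20 \cdot \frac{1}{3}\right) + 499\right)^{2} = \left(\left(- \frac{171}{157} + \frac{20}{3}\right) + 499\right)^{2} = \left(\frac{2627}{471} + 499\right)^{2} = \left(\frac{237656}{471}\right)^{2} = \frac{56480374336}{221841}$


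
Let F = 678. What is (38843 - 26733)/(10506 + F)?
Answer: 6055/5592 ≈ 1.0828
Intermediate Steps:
(38843 - 26733)/(10506 + F) = (38843 - 26733)/(10506 + 678) = 12110/11184 = 12110*(1/11184) = 6055/5592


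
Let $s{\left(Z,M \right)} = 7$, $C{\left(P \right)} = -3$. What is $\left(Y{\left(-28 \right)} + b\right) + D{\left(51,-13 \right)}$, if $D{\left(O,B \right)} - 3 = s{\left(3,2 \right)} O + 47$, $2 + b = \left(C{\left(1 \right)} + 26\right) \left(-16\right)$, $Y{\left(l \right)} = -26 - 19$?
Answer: $-8$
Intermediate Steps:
$Y{\left(l \right)} = -45$ ($Y{\left(l \right)} = -26 - 19 = -45$)
$b = -370$ ($b = -2 + \left(-3 + 26\right) \left(-16\right) = -2 + 23 \left(-16\right) = -2 - 368 = -370$)
$D{\left(O,B \right)} = 50 + 7 O$ ($D{\left(O,B \right)} = 3 + \left(7 O + 47\right) = 3 + \left(47 + 7 O\right) = 50 + 7 O$)
$\left(Y{\left(-28 \right)} + b\right) + D{\left(51,-13 \right)} = \left(-45 - 370\right) + \left(50 + 7 \cdot 51\right) = -415 + \left(50 + 357\right) = -415 + 407 = -8$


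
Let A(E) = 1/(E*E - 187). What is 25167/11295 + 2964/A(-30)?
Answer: 7956703369/3765 ≈ 2.1133e+6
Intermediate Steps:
A(E) = 1/(-187 + E**2) (A(E) = 1/(E**2 - 187) = 1/(-187 + E**2))
25167/11295 + 2964/A(-30) = 25167/11295 + 2964/(1/(-187 + (-30)**2)) = 25167*(1/11295) + 2964/(1/(-187 + 900)) = 8389/3765 + 2964/(1/713) = 8389/3765 + 2964*713 = 8389/3765 + 2113332 = 7956703369/3765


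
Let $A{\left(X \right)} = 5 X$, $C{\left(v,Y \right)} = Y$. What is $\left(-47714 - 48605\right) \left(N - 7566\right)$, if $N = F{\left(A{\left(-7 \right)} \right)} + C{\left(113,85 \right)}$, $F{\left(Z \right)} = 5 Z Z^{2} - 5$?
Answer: $21369429659$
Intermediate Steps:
$F{\left(Z \right)} = -5 + 5 Z^{3}$ ($F{\left(Z \right)} = 5 Z^{3} - 5 = -5 + 5 Z^{3}$)
$N = -214295$ ($N = \left(-5 + 5 \left(5 \left(-7\right)\right)^{3}\right) + 85 = \left(-5 + 5 \left(-35\right)^{3}\right) + 85 = \left(-5 + 5 \left(-42875\right)\right) + 85 = \left(-5 - 214375\right) + 85 = -214380 + 85 = -214295$)
$\left(-47714 - 48605\right) \left(N - 7566\right) = \left(-47714 - 48605\right) \left(-214295 - 7566\right) = \left(-96319\right) \left(-221861\right) = 21369429659$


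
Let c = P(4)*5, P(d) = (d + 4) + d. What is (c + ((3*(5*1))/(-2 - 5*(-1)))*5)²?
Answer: 7225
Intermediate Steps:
P(d) = 4 + 2*d (P(d) = (4 + d) + d = 4 + 2*d)
c = 60 (c = (4 + 2*4)*5 = (4 + 8)*5 = 12*5 = 60)
(c + ((3*(5*1))/(-2 - 5*(-1)))*5)² = (60 + ((3*(5*1))/(-2 - 5*(-1)))*5)² = (60 + ((3*5)/(-2 + 5))*5)² = (60 + (15/3)*5)² = (60 + ((⅓)*15)*5)² = (60 + 5*5)² = (60 + 25)² = 85² = 7225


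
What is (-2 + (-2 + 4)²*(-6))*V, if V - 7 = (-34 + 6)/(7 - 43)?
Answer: -1820/9 ≈ -202.22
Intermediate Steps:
V = 70/9 (V = 7 + (-34 + 6)/(7 - 43) = 7 - 28/(-36) = 7 - 28*(-1/36) = 7 + 7/9 = 70/9 ≈ 7.7778)
(-2 + (-2 + 4)²*(-6))*V = (-2 + (-2 + 4)²*(-6))*(70/9) = (-2 + 2²*(-6))*(70/9) = (-2 + 4*(-6))*(70/9) = (-2 - 24)*(70/9) = -26*70/9 = -1820/9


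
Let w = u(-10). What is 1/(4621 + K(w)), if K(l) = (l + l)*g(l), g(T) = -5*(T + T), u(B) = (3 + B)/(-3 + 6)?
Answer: 9/40609 ≈ 0.00022163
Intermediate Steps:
u(B) = 1 + B/3 (u(B) = (3 + B)/3 = (3 + B)*(⅓) = 1 + B/3)
g(T) = -10*T
w = -7/3 (w = 1 + (⅓)*(-10) = 1 - 10/3 = -7/3 ≈ -2.3333)
K(l) = -20*l² (K(l) = (l + l)*(-10*l) = (2*l)*(-10*l) = -20*l²)
1/(4621 + K(w)) = 1/(4621 - 20*(-7/3)²) = 1/(4621 - 20*49/9) = 1/(4621 - 980/9) = 1/(40609/9) = 9/40609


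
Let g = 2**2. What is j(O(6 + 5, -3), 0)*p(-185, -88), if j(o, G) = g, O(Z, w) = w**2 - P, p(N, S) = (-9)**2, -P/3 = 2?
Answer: 324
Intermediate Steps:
P = -6 (P = -3*2 = -6)
p(N, S) = 81
O(Z, w) = 6 + w**2 (O(Z, w) = w**2 - 1*(-6) = w**2 + 6 = 6 + w**2)
g = 4
j(o, G) = 4
j(O(6 + 5, -3), 0)*p(-185, -88) = 4*81 = 324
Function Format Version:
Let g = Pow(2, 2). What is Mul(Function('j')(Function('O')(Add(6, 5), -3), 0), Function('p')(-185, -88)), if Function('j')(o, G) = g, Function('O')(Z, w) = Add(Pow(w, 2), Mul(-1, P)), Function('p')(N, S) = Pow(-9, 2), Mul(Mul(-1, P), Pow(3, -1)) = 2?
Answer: 324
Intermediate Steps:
P = -6 (P = Mul(-3, 2) = -6)
Function('p')(N, S) = 81
Function('O')(Z, w) = Add(6, Pow(w, 2)) (Function('O')(Z, w) = Add(Pow(w, 2), Mul(-1, -6)) = Add(Pow(w, 2), 6) = Add(6, Pow(w, 2)))
g = 4
Function('j')(o, G) = 4
Mul(Function('j')(Function('O')(Add(6, 5), -3), 0), Function('p')(-185, -88)) = Mul(4, 81) = 324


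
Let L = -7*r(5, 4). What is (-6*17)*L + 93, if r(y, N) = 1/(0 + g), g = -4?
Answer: -171/2 ≈ -85.500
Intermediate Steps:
r(y, N) = -¼ (r(y, N) = 1/(0 - 4) = 1/(-4) = -¼)
L = 7/4 (L = -7*(-¼) = 7/4 ≈ 1.7500)
(-6*17)*L + 93 = -6*17*(7/4) + 93 = -102*7/4 + 93 = -357/2 + 93 = -171/2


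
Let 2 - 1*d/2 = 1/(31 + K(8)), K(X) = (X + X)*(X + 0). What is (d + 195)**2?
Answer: 1001026321/25281 ≈ 39596.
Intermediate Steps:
K(X) = 2*X**2 (K(X) = (2*X)*X = 2*X**2)
d = 634/159 (d = 4 - 2/(31 + 2*8**2) = 4 - 2/(31 + 2*64) = 4 - 2/(31 + 128) = 4 - 2/159 = 634/159 ≈ 3.9874)
(d + 195)**2 = (634/159 + 195)**2 = (31639/159)**2 = 1001026321/25281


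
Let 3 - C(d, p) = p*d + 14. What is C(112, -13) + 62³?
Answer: 239773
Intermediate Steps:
C(d, p) = -11 - d*p (C(d, p) = 3 - (p*d + 14) = 3 - (d*p + 14) = 3 - (14 + d*p) = 3 + (-14 - d*p) = -11 - d*p)
C(112, -13) + 62³ = (-11 - 1*112*(-13)) + 62³ = (-11 + 1456) + 238328 = 1445 + 238328 = 239773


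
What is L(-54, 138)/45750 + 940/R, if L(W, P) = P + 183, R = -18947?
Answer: -12307671/288941750 ≈ -0.042596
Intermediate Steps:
L(W, P) = 183 + P
L(-54, 138)/45750 + 940/R = (183 + 138)/45750 + 940/(-18947) = 321*(1/45750) + 940*(-1/18947) = 107/15250 - 940/18947 = -12307671/288941750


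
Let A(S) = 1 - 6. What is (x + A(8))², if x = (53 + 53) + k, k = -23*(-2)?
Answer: 21609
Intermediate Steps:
A(S) = -5
k = 46
x = 152 (x = (53 + 53) + 46 = 106 + 46 = 152)
(x + A(8))² = (152 - 5)² = 147² = 21609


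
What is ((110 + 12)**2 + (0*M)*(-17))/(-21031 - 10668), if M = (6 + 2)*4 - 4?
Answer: -14884/31699 ≈ -0.46954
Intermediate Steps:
M = 28 (M = 8*4 - 4 = 32 - 4 = 28)
((110 + 12)**2 + (0*M)*(-17))/(-21031 - 10668) = ((110 + 12)**2 + (0*28)*(-17))/(-21031 - 10668) = (122**2 + 0*(-17))/(-31699) = (14884 + 0)*(-1/31699) = 14884*(-1/31699) = -14884/31699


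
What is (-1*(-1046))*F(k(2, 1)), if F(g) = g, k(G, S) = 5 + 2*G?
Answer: 9414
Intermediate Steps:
(-1*(-1046))*F(k(2, 1)) = (-1*(-1046))*(5 + 2*2) = 1046*(5 + 4) = 1046*9 = 9414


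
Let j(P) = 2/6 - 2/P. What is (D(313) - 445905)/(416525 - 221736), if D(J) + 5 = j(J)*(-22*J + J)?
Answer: -448059/194789 ≈ -2.3002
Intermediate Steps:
j(P) = ⅓ - 2/P (j(P) = 2*(⅙) - 2/P = ⅓ - 2/P)
D(J) = 37 - 7*J (D(J) = -5 + ((-6 + J)/(3*J))*(-22*J + J) = -5 + ((-6 + J)/(3*J))*(-21*J) = -5 + (42 - 7*J) = 37 - 7*J)
(D(313) - 445905)/(416525 - 221736) = ((37 - 7*313) - 445905)/(416525 - 221736) = ((37 - 2191) - 445905)/194789 = (-2154 - 445905)*(1/194789) = -448059*1/194789 = -448059/194789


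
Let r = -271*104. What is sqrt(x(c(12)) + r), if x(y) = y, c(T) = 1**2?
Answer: I*sqrt(28183) ≈ 167.88*I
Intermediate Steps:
c(T) = 1
r = -28184
sqrt(x(c(12)) + r) = sqrt(1 - 28184) = sqrt(-28183) = I*sqrt(28183)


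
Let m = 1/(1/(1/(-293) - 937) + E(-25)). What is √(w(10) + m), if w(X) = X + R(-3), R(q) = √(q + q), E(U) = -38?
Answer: √(1085587462651372 + 108845172886321*I*√6)/10432889 ≈ 3.1815 + 0.38496*I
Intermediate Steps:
R(q) = √2*√q (R(q) = √(2*q) = √2*√q)
w(X) = X + I*√6 (w(X) = X + √2*√(-3) = X + √2*(I*√3) = X + I*√6)
m = -274542/10432889 (m = 1/(1/(1/(-293) - 937) - 38) = 1/(1/(-1/293 - 937) - 38) = 1/(1/(-274542/293) - 38) = 1/(-293/274542 - 38) = 1/(-10432889/274542) = -274542/10432889 ≈ -0.026315)
√(w(10) + m) = √((10 + I*√6) - 274542/10432889) = √(104054348/10432889 + I*√6)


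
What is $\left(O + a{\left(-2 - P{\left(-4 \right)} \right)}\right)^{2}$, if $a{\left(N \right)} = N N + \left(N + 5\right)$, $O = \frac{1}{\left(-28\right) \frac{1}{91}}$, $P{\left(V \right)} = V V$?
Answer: $\frac{1515361}{16} \approx 94710.0$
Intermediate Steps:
$P{\left(V \right)} = V^{2}$
$O = - \frac{13}{4}$ ($O = \frac{1}{\left(-28\right) \frac{1}{91}} = \frac{1}{- \frac{4}{13}} = - \frac{13}{4} \approx -3.25$)
$a{\left(N \right)} = 5 + N + N^{2}$ ($a{\left(N \right)} = N^{2} + \left(5 + N\right) = 5 + N + N^{2}$)
$\left(O + a{\left(-2 - P{\left(-4 \right)} \right)}\right)^{2} = \left(- \frac{13}{4} + \left(5 - 18 + \left(-2 - \left(-4\right)^{2}\right)^{2}\right)\right)^{2} = \left(- \frac{13}{4} + \left(5 - 18 + \left(-2 - 16\right)^{2}\right)\right)^{2} = \left(- \frac{13}{4} + \left(5 - 18 + \left(-18\right)^{2}\right)\right)^{2} = \left(- \frac{13}{4} + \left(5 - 18 + 324\right)\right)^{2} = \left(- \frac{13}{4} + 311\right)^{2} = \left(\frac{1231}{4}\right)^{2} = \frac{1515361}{16}$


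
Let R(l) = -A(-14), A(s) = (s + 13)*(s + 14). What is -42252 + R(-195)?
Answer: -42252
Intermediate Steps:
A(s) = (13 + s)*(14 + s)
R(l) = 0 (R(l) = -(182 + (-14)² + 27*(-14)) = -(182 + 196 - 378) = -1*0 = 0)
-42252 + R(-195) = -42252 + 0 = -42252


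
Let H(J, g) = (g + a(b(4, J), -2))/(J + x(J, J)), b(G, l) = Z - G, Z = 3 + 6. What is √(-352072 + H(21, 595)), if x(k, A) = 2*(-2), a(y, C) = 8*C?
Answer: I*√101738965/17 ≈ 593.33*I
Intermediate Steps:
Z = 9
b(G, l) = 9 - G
x(k, A) = -4
H(J, g) = (-16 + g)/(-4 + J) (H(J, g) = (g + 8*(-2))/(J - 4) = (g - 16)/(-4 + J) = (-16 + g)/(-4 + J))
√(-352072 + H(21, 595)) = √(-352072 + (-16 + 595)/(-4 + 21)) = √(-352072 + 579/17) = √(-5984645/17) = I*√101738965/17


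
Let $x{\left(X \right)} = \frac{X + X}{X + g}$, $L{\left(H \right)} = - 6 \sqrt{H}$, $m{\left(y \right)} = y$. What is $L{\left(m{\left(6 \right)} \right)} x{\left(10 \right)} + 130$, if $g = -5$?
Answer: $130 - 24 \sqrt{6} \approx 71.212$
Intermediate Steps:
$x{\left(X \right)} = \frac{2 X}{-5 + X}$ ($x{\left(X \right)} = \frac{X + X}{X - 5} = \frac{2 X}{-5 + X}$)
$L{\left(m{\left(6 \right)} \right)} x{\left(10 \right)} + 130 = - 6 \sqrt{6} \cdot 2 \cdot 10 \frac{1}{-5 + 10} + 130 = - 6 \sqrt{6} \cdot 2 \cdot 10 \cdot \frac{1}{5} + 130 = - 6 \sqrt{6} \cdot 4 + 130 = - 24 \sqrt{6} + 130 = 130 - 24 \sqrt{6}$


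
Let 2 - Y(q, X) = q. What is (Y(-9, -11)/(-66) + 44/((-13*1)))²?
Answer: 76729/6084 ≈ 12.612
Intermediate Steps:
Y(q, X) = 2 - q
(Y(-9, -11)/(-66) + 44/((-13*1)))² = ((2 - 1*(-9))/(-66) + 44/((-13*1)))² = ((2 + 9)*(-1/66) + 44/(-13))² = (11*(-1/66) + 44*(-1/13))² = (-⅙ - 44/13)² = (-277/78)² = 76729/6084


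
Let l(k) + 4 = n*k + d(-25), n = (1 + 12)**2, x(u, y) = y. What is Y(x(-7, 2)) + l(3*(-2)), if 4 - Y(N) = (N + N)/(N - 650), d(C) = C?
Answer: -168317/162 ≈ -1039.0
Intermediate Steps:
n = 169 (n = 13**2 = 169)
Y(N) = 4 - 2*N/(-650 + N) (Y(N) = 4 - (N + N)/(N - 650) = 4 - 2*N/(-650 + N))
l(k) = -29 + 169*k (l(k) = -4 + (169*k - 25) = -4 + (-25 + 169*k) = -29 + 169*k)
Y(x(-7, 2)) + l(3*(-2)) = 2*(-1300 + 2)/(-650 + 2) + (-29 + 169*(3*(-2))) = 2*(-1298)/(-648) + (-29 + 169*(-6)) = 2*(-1/648)*(-1298) + (-29 - 1014) = 649/162 - 1043 = -168317/162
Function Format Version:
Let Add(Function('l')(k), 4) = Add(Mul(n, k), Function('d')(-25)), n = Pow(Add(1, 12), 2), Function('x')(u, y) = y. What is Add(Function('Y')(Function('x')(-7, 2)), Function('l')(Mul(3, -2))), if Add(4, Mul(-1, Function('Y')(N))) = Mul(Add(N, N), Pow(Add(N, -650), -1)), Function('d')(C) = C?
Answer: Rational(-168317, 162) ≈ -1039.0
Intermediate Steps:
n = 169 (n = Pow(13, 2) = 169)
Function('Y')(N) = Add(4, Mul(-2, N, Pow(Add(-650, N), -1))) (Function('Y')(N) = Add(4, Mul(-1, Mul(Add(N, N), Pow(Add(N, -650), -1)))) = Add(4, Mul(-1, Mul(Mul(2, N), Pow(Add(-650, N), -1)))) = Add(4, Mul(-1, Mul(2, N, Pow(Add(-650, N), -1)))) = Add(4, Mul(-2, N, Pow(Add(-650, N), -1))))
Function('l')(k) = Add(-29, Mul(169, k)) (Function('l')(k) = Add(-4, Add(Mul(169, k), -25)) = Add(-4, Add(-25, Mul(169, k))) = Add(-29, Mul(169, k)))
Add(Function('Y')(Function('x')(-7, 2)), Function('l')(Mul(3, -2))) = Add(Mul(2, Pow(Add(-650, 2), -1), Add(-1300, 2)), Add(-29, Mul(169, Mul(3, -2)))) = Add(Mul(2, Pow(-648, -1), -1298), Add(-29, Mul(169, -6))) = Add(Mul(2, Rational(-1, 648), -1298), Add(-29, -1014)) = Add(Rational(649, 162), -1043) = Rational(-168317, 162)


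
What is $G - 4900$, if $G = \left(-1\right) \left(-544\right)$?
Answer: $-4356$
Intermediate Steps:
$G = 544$
$G - 4900 = 544 - 4900 = -4356$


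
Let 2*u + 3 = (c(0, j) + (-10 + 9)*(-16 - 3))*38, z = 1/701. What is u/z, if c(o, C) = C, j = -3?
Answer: 424105/2 ≈ 2.1205e+5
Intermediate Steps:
z = 1/701 ≈ 0.0014265
u = 605/2 (u = -3/2 + ((-3 + (-10 + 9)*(-16 - 3))*38)/2 = -3/2 + ((-3 - 1*(-19))*38)/2 = -3/2 + ((-3 + 19)*38)/2 = -3/2 + (16*38)/2 = -3/2 + (1/2)*608 = -3/2 + 304 = 605/2 ≈ 302.50)
u/z = 605/(2*(1/701)) = (605/2)*701 = 424105/2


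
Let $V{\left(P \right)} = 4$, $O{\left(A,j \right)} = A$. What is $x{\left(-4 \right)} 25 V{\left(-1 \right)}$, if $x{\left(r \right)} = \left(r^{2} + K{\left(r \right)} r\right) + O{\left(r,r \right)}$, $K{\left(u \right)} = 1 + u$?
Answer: $2400$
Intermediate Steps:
$x{\left(r \right)} = r + r^{2} + r \left(1 + r\right)$ ($x{\left(r \right)} = \left(r^{2} + \left(1 + r\right) r\right) + r = \left(r^{2} + r \left(1 + r\right)\right) + r = r + r^{2} + r \left(1 + r\right)$)
$x{\left(-4 \right)} 25 V{\left(-1 \right)} = 2 \left(-4\right) \left(1 - 4\right) 25 \cdot 4 = 2 \left(-4\right) \left(-3\right) 25 \cdot 4 = 24 \cdot 25 \cdot 4 = 600 \cdot 4 = 2400$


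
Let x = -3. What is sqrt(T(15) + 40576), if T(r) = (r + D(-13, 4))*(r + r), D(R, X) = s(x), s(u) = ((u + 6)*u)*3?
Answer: 2*sqrt(10054) ≈ 200.54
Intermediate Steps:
s(u) = 3*u*(6 + u) (s(u) = ((6 + u)*u)*3 = (u*(6 + u))*3 = 3*u*(6 + u))
D(R, X) = -27 (D(R, X) = 3*(-3)*(6 - 3) = 3*(-3)*3 = -27)
T(r) = 2*r*(-27 + r) (T(r) = (r - 27)*(r + r) = (-27 + r)*(2*r) = 2*r*(-27 + r))
sqrt(T(15) + 40576) = sqrt(2*15*(-27 + 15) + 40576) = sqrt(2*15*(-12) + 40576) = sqrt(-360 + 40576) = sqrt(40216) = 2*sqrt(10054)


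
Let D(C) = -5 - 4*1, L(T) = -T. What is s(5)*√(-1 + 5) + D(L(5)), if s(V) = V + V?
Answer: 11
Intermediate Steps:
D(C) = -9 (D(C) = -5 - 4 = -9)
s(V) = 2*V
s(5)*√(-1 + 5) + D(L(5)) = (2*5)*√(-1 + 5) - 9 = 10*√4 - 9 = 10*2 - 9 = 20 - 9 = 11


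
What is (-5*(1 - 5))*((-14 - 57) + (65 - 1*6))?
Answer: -240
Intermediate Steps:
(-5*(1 - 5))*((-14 - 57) + (65 - 1*6)) = (-5*(-4))*(-71 + (65 - 6)) = 20*(-71 + 59) = 20*(-12) = -240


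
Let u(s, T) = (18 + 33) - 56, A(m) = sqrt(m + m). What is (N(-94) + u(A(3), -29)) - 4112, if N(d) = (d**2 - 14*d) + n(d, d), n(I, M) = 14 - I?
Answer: 6143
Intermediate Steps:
A(m) = sqrt(2)*sqrt(m) (A(m) = sqrt(2*m) = sqrt(2)*sqrt(m))
N(d) = 14 + d**2 - 15*d (N(d) = (d**2 - 14*d) + (14 - d) = 14 + d**2 - 15*d)
u(s, T) = -5 (u(s, T) = 51 - 56 = -5)
(N(-94) + u(A(3), -29)) - 4112 = ((14 + (-94)**2 - 15*(-94)) - 5) - 4112 = ((14 + 8836 + 1410) - 5) - 4112 = (10260 - 5) - 4112 = 10255 - 4112 = 6143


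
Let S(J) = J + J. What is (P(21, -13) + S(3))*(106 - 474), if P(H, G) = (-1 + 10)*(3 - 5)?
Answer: 4416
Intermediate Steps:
S(J) = 2*J
P(H, G) = -18 (P(H, G) = 9*(-2) = -18)
(P(21, -13) + S(3))*(106 - 474) = (-18 + 2*3)*(106 - 474) = (-18 + 6)*(-368) = -12*(-368) = 4416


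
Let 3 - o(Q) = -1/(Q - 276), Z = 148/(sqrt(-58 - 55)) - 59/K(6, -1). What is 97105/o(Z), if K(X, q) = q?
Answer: 777051786005/23969818 - 3592885*I*sqrt(113)/11984909 ≈ 32418.0 - 3.1867*I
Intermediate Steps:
Z = 59 - 148*I*sqrt(113)/113 (Z = 148/(sqrt(-58 - 55)) - 59/(-1) = 148/(sqrt(-113)) - 59*(-1) = 148/((I*sqrt(113))) + 59 = 148*(-I*sqrt(113)/113) + 59 = -148*I*sqrt(113)/113 + 59 = 59 - 148*I*sqrt(113)/113 ≈ 59.0 - 13.923*I)
o(Q) = 3 + 1/(-276 + Q) (o(Q) = 3 - (-1)/(Q - 276) = 3 - (-1)/(-276 + Q) = 3 + 1/(-276 + Q))
97105/o(Z) = 97105/(((-827 + 3*(59 - 148*I*sqrt(113)/113))/(-276 + (59 - 148*I*sqrt(113)/113)))) = 97105/(((-827 + (177 - 444*I*sqrt(113)/113))/(-217 - 148*I*sqrt(113)/113))) = 97105/(((-650 - 444*I*sqrt(113)/113)/(-217 - 148*I*sqrt(113)/113))) = 97105*((-217 - 148*I*sqrt(113)/113)/(-650 - 444*I*sqrt(113)/113)) = 97105*(-217 - 148*I*sqrt(113)/113)/(-650 - 444*I*sqrt(113)/113)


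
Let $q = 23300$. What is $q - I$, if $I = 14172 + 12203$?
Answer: $-3075$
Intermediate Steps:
$I = 26375$
$q - I = 23300 - 26375 = -3075$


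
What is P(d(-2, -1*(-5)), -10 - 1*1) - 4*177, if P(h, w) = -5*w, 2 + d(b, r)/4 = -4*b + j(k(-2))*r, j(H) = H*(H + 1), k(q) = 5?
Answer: -653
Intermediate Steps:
j(H) = H*(1 + H)
d(b, r) = -8 - 16*b + 120*r (d(b, r) = -8 + 4*(-4*b + (5*(1 + 5))*r) = -8 + 4*(-4*b + (5*6)*r) = -8 + 4*(-4*b + 30*r) = -8 + (-16*b + 120*r) = -8 - 16*b + 120*r)
P(d(-2, -1*(-5)), -10 - 1*1) - 4*177 = -5*(-10 - 1*1) - 4*177 = -5*(-10 - 1) - 708 = -5*(-11) - 708 = 55 - 708 = -653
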